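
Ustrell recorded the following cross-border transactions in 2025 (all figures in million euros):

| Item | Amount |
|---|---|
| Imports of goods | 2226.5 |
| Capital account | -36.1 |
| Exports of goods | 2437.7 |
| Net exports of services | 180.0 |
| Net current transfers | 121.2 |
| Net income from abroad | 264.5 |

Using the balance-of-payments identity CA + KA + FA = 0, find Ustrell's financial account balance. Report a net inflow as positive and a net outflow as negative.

-740.8

Goods balance = 2437.7 - 2226.5 = 211.2
Services balance = 180.0
Trade balance (goods + services) = 211.2 + 180.0 = 391.2
Net primary income = 264.5
Net secondary income = 121.2
Current account = 391.2 + 264.5 + 121.2 = 776.9
Financial account = -(776.9 + (-36.1)) = -740.8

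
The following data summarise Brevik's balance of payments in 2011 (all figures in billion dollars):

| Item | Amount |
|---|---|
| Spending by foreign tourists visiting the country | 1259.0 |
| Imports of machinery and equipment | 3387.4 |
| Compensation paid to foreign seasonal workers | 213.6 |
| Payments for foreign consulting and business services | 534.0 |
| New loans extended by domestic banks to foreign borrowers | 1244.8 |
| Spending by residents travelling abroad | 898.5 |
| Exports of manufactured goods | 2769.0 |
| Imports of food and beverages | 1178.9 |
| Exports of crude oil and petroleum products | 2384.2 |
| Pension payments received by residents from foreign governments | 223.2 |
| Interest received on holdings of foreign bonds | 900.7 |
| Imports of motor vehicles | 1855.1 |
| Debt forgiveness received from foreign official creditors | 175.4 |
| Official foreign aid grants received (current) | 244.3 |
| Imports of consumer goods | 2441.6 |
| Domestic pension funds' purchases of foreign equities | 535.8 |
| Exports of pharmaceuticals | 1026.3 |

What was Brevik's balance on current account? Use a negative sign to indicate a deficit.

-1702.4

Goods: -2441.6 + 1026.3 + 2384.2 - 1855.1 + 2769.0 - 1178.9 - 3387.4 = -2683.5
Services: -898.5 + 1259.0 - 534.0 = -173.5
Primary income: -213.6 + 900.7 = 687.1
Secondary income: 223.2 + 244.3 = 467.5
Current account = (-2683.5) + (-173.5) + 687.1 + 467.5 = -1702.4
(Excluded from the current account — financial account: new loans extended by domestic banks to foreign borrowers 1244.8, domestic pension funds' purchases of foreign equities 535.8; capital account: debt forgiveness received from foreign official creditors 175.4.)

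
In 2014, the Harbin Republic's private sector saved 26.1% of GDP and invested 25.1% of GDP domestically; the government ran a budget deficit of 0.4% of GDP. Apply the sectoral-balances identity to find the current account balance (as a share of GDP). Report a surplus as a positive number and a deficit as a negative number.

0.6

By the sectoral-balances identity, CA = (S_private - I) + (T - G).
Private balance = 26.1 - 25.1 = 1.0
Government balance (T - G) = -0.4
CA = 1.0 + (-0.4) = 0.6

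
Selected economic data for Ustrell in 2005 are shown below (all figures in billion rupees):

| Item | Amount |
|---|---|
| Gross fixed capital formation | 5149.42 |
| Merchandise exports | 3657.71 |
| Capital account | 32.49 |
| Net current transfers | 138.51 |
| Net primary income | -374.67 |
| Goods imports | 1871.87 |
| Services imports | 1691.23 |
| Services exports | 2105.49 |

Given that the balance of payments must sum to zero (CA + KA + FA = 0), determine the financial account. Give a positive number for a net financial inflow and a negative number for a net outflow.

-1996.43

Goods balance = 3657.71 - 1871.87 = 1785.84
Services balance = 2105.49 - 1691.23 = 414.26
Trade balance (goods + services) = 1785.84 + 414.26 = 2200.10
Net primary income = -374.67
Net secondary income = 138.51
Current account = 2200.10 + (-374.67) + 138.51 = 1963.94
Financial account = -(1963.94 + 32.49) = -1996.43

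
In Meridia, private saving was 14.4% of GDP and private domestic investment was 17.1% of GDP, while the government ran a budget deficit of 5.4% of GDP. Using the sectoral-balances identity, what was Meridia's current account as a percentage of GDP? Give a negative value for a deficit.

By the sectoral-balances identity, CA = (S_private - I) + (T - G).
Private balance = 14.4 - 17.1 = -2.7
Government balance (T - G) = -5.4
CA = -2.7 + (-5.4) = -8.1

-8.1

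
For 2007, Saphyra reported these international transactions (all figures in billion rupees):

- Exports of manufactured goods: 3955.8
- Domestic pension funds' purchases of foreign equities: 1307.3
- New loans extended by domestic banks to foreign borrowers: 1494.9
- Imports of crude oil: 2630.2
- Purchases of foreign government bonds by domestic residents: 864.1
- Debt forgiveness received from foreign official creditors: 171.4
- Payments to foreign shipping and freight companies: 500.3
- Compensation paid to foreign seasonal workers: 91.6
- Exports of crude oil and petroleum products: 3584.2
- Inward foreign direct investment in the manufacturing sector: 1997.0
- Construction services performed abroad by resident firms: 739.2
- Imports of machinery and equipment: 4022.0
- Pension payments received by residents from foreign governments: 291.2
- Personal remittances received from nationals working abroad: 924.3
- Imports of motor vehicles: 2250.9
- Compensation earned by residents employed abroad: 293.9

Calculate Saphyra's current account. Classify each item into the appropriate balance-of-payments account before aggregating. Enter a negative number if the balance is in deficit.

Goods: -2250.9 + 3955.8 + 3584.2 - 4022.0 - 2630.2 = -1363.1
Services: 739.2 - 500.3 = 238.9
Primary income: -91.6 + 293.9 = 202.3
Secondary income: 291.2 + 924.3 = 1215.5
Current account = (-1363.1) + 238.9 + 202.3 + 1215.5 = 293.6
(Excluded from the current account — financial account: domestic pension funds' purchases of foreign equities 1307.3, new loans extended by domestic banks to foreign borrowers 1494.9, purchases of foreign government bonds by domestic residents 864.1, inward foreign direct investment in the manufacturing sector 1997.0; capital account: debt forgiveness received from foreign official creditors 171.4.)

293.6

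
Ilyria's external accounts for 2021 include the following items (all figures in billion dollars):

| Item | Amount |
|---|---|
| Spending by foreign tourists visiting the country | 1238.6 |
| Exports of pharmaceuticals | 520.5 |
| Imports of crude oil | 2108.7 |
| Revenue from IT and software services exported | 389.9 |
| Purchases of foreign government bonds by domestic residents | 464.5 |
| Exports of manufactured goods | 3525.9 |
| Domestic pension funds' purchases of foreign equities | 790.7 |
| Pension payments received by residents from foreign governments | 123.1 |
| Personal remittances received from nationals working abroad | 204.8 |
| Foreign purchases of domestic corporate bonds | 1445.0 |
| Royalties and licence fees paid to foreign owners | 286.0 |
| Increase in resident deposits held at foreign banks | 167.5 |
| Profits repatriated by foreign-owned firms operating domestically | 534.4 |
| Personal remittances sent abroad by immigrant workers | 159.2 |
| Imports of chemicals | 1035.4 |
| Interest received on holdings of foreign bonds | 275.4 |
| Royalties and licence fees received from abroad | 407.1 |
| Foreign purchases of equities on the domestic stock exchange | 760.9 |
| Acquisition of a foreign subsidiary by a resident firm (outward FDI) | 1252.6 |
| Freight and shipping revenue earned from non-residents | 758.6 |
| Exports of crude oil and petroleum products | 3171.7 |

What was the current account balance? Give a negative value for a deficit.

6491.9

Goods: -1035.4 + 520.5 - 2108.7 + 3171.7 + 3525.9 = 4074.0
Services: 1238.6 + 407.1 + 389.9 - 286.0 + 758.6 = 2508.2
Primary income: 275.4 - 534.4 = -259.0
Secondary income: 123.1 - 159.2 + 204.8 = 168.7
Current account = 4074.0 + 2508.2 + (-259.0) + 168.7 = 6491.9
(Excluded from the current account — financial account: purchases of foreign government bonds by domestic residents 464.5, domestic pension funds' purchases of foreign equities 790.7, foreign purchases of domestic corporate bonds 1445.0, increase in resident deposits held at foreign banks 167.5, foreign purchases of equities on the domestic stock exchange 760.9, acquisition of a foreign subsidiary by a resident firm (outward FDI) 1252.6.)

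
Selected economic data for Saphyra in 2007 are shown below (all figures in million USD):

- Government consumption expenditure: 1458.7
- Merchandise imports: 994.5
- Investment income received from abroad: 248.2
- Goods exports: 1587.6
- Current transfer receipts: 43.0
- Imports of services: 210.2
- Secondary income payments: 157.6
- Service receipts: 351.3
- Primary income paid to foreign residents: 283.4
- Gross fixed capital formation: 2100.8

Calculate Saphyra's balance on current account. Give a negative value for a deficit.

Goods balance = 1587.6 - 994.5 = 593.1
Services balance = 351.3 - 210.2 = 141.1
Trade balance (goods + services) = 593.1 + 141.1 = 734.2
Net primary income = 248.2 - 283.4 = -35.2
Net secondary income = 43.0 - 157.6 = -114.6
Current account = 734.2 + (-35.2) + (-114.6) = 584.4

584.4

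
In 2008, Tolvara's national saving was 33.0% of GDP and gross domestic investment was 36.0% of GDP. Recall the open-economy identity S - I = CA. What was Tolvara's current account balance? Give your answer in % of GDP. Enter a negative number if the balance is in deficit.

CA = S - I = 33.0 - 36.0 = -3.0

-3.0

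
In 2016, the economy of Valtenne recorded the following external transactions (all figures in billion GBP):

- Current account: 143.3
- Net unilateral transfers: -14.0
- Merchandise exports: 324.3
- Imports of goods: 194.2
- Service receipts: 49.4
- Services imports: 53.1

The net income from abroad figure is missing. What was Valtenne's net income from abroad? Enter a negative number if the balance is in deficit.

Current account = goods balance + services balance + net primary income + net secondary income
Sum of the known components = 112.4
Net income from abroad = CA - (known components) = 143.3 - 112.4 = 30.9

30.9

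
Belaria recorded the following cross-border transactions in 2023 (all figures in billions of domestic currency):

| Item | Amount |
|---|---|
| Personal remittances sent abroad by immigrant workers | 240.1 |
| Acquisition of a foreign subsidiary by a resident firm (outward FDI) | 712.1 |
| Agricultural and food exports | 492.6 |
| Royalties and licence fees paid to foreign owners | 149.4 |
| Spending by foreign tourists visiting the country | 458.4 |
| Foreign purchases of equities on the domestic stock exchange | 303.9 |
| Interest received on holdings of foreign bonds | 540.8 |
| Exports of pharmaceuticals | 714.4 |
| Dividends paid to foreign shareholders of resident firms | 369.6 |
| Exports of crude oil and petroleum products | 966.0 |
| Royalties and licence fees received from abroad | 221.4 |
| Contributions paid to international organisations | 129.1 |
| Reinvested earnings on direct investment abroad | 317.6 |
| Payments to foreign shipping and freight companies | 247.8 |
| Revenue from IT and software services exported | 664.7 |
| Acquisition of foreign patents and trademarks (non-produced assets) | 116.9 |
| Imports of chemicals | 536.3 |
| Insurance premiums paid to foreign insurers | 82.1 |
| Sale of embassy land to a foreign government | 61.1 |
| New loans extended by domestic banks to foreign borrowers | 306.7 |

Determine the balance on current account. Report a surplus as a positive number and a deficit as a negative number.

2621.5

Goods: -536.3 + 492.6 + 714.4 + 966.0 = 1636.7
Services: 664.7 + 221.4 + 458.4 - 247.8 - 149.4 - 82.1 = 865.2
Primary income: 317.6 - 369.6 + 540.8 = 488.8
Secondary income: -129.1 - 240.1 = -369.2
Current account = 1636.7 + 865.2 + 488.8 + (-369.2) = 2621.5
(Excluded from the current account — financial account: acquisition of a foreign subsidiary by a resident firm (outward FDI) 712.1, foreign purchases of equities on the domestic stock exchange 303.9, new loans extended by domestic banks to foreign borrowers 306.7; capital account: acquisition of foreign patents and trademarks (non-produced assets) 116.9, sale of embassy land to a foreign government 61.1.)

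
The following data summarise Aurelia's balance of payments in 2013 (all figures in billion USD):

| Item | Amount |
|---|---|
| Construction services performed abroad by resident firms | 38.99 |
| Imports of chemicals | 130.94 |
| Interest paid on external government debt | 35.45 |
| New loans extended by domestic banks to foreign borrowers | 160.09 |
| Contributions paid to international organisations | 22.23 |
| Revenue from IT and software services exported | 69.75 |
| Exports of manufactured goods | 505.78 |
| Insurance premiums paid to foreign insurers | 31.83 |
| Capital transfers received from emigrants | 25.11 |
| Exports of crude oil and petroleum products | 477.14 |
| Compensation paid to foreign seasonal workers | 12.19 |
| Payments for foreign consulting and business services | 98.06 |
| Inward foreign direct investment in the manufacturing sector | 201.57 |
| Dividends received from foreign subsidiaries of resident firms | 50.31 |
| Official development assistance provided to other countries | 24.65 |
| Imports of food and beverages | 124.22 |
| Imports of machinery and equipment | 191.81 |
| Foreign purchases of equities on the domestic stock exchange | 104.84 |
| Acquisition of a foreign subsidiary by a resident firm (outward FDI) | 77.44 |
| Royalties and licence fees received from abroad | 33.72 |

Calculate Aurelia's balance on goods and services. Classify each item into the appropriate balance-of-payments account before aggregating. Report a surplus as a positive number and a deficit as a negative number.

548.52

Goods: 477.14 - 124.22 + 505.78 - 191.81 - 130.94 = 535.95
Services: 38.99 - 31.83 + 33.72 - 98.06 + 69.75 = 12.57
Trade balance = 535.95 + 12.57 = 548.52
(Excluded from the trade balance — primary income: interest paid on external government debt 35.45, compensation paid to foreign seasonal workers 12.19, dividends received from foreign subsidiaries of resident firms 50.31; financial account: new loans extended by domestic banks to foreign borrowers 160.09, inward foreign direct investment in the manufacturing sector 201.57, foreign purchases of equities on the domestic stock exchange 104.84, acquisition of a foreign subsidiary by a resident firm (outward FDI) 77.44; secondary income: contributions paid to international organisations 22.23, official development assistance provided to other countries 24.65; capital account: capital transfers received from emigrants 25.11.)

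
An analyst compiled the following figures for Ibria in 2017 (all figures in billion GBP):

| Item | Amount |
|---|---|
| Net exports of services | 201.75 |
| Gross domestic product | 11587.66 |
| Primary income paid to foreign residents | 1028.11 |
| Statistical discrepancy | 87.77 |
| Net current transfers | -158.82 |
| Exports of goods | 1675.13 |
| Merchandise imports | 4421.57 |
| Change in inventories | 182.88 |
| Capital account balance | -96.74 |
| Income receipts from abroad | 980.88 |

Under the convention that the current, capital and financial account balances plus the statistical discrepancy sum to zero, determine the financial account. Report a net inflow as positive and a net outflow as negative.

Goods balance = 1675.13 - 4421.57 = -2746.44
Services balance = 201.75
Trade balance (goods + services) = -2746.44 + 201.75 = -2544.69
Net primary income = 980.88 - 1028.11 = -47.23
Net secondary income = -158.82
Current account = -2544.69 + (-47.23) + (-158.82) = -2750.74
Financial account = -(-2750.74 + (-96.74) + 87.77) = 2759.71

2759.71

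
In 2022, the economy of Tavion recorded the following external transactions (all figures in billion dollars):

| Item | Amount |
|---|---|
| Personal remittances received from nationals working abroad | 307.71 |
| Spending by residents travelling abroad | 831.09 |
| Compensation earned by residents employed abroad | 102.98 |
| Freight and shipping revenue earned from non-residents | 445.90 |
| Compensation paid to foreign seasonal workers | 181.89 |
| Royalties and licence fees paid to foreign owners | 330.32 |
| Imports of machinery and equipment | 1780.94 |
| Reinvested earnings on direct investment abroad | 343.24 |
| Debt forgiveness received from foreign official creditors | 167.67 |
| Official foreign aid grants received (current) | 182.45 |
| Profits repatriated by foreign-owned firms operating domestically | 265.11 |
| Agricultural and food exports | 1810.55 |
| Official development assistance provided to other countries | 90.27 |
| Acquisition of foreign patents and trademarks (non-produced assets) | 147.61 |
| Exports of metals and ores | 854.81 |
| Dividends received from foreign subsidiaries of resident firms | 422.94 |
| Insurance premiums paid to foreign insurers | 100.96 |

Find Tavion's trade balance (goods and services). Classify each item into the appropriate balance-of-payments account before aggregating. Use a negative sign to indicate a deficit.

Goods: 1810.55 + 854.81 - 1780.94 = 884.42
Services: 445.90 - 831.09 - 100.96 - 330.32 = -816.47
Trade balance = 884.42 + (-816.47) = 67.95
(Excluded from the trade balance — secondary income: personal remittances received from nationals working abroad 307.71, official foreign aid grants received (current) 182.45, official development assistance provided to other countries 90.27; primary income: compensation earned by residents employed abroad 102.98, compensation paid to foreign seasonal workers 181.89, reinvested earnings on direct investment abroad 343.24, profits repatriated by foreign-owned firms operating domestically 265.11, dividends received from foreign subsidiaries of resident firms 422.94; capital account: debt forgiveness received from foreign official creditors 167.67, acquisition of foreign patents and trademarks (non-produced assets) 147.61.)

67.95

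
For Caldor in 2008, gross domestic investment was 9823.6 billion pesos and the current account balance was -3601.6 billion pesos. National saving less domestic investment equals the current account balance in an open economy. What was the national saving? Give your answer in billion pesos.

S = I + CA = 9823.6 + (-3601.6) = 6222.0

6222.0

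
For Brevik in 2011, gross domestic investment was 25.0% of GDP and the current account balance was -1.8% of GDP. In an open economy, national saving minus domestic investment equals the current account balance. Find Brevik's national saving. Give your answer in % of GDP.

23.2

S = I + CA = 25.0 + (-1.8) = 23.2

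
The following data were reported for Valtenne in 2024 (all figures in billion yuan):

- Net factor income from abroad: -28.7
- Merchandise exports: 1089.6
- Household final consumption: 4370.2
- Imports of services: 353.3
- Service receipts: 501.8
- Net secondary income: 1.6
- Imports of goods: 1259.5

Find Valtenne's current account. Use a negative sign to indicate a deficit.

-48.5

Goods balance = 1089.6 - 1259.5 = -169.9
Services balance = 501.8 - 353.3 = 148.5
Trade balance (goods + services) = -169.9 + 148.5 = -21.4
Net primary income = -28.7
Net secondary income = 1.6
Current account = -21.4 + (-28.7) + 1.6 = -48.5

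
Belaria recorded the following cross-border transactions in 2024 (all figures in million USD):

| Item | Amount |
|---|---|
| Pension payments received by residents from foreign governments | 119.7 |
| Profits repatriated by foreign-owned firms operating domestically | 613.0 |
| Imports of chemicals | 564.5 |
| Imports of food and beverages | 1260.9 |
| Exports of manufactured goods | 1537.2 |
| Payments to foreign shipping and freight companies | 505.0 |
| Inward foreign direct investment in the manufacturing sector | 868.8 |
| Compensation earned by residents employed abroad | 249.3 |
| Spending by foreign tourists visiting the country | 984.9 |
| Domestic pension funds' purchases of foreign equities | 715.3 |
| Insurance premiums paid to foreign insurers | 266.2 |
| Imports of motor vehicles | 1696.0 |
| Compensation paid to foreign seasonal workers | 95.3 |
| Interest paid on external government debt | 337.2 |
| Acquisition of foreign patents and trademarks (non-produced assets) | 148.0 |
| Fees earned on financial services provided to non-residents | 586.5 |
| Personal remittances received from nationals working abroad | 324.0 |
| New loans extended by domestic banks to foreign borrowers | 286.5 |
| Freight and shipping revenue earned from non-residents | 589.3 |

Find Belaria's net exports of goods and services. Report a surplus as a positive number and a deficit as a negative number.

Goods: -1260.9 + 1537.2 - 1696.0 - 564.5 = -1984.2
Services: -266.2 + 589.3 + 586.5 + 984.9 - 505.0 = 1389.5
Trade balance = -1984.2 + 1389.5 = -594.7
(Excluded from the trade balance — secondary income: pension payments received by residents from foreign governments 119.7, personal remittances received from nationals working abroad 324.0; primary income: profits repatriated by foreign-owned firms operating domestically 613.0, compensation earned by residents employed abroad 249.3, compensation paid to foreign seasonal workers 95.3, interest paid on external government debt 337.2; financial account: inward foreign direct investment in the manufacturing sector 868.8, domestic pension funds' purchases of foreign equities 715.3, new loans extended by domestic banks to foreign borrowers 286.5; capital account: acquisition of foreign patents and trademarks (non-produced assets) 148.0.)

-594.7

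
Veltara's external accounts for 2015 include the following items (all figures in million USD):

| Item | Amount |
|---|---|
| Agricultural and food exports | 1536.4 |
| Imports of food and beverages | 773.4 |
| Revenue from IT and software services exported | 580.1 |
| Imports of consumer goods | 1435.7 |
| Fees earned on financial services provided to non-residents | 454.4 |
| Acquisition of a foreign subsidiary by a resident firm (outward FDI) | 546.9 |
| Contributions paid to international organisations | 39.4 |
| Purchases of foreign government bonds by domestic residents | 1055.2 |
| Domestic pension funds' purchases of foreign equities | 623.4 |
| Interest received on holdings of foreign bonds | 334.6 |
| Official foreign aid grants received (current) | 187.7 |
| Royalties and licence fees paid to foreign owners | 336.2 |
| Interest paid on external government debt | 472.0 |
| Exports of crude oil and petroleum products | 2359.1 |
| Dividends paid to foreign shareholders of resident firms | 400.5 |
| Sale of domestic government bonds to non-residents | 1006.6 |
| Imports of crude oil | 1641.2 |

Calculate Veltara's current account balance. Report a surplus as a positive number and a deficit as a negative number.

Goods: 1536.4 - 1435.7 + 2359.1 - 1641.2 - 773.4 = 45.2
Services: 454.4 - 336.2 + 580.1 = 698.3
Primary income: -400.5 + 334.6 - 472.0 = -537.9
Secondary income: 187.7 - 39.4 = 148.3
Current account = 45.2 + 698.3 + (-537.9) + 148.3 = 353.9
(Excluded from the current account — financial account: acquisition of a foreign subsidiary by a resident firm (outward FDI) 546.9, purchases of foreign government bonds by domestic residents 1055.2, domestic pension funds' purchases of foreign equities 623.4, sale of domestic government bonds to non-residents 1006.6.)

353.9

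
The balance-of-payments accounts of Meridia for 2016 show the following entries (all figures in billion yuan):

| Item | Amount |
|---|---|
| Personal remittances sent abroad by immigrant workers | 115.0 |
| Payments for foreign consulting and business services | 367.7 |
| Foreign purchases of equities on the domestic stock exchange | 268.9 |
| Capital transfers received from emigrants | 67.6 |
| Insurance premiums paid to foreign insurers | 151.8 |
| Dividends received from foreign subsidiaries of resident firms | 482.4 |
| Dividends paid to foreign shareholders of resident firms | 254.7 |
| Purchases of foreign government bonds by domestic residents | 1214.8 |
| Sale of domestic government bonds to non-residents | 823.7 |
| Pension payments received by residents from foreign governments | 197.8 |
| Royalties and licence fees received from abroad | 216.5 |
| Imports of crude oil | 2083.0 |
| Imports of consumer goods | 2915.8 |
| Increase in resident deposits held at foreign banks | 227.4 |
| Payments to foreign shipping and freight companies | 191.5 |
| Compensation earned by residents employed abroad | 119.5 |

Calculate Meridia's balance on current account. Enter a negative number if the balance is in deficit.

Goods: -2083.0 - 2915.8 = -4998.8
Services: -367.7 - 191.5 + 216.5 - 151.8 = -494.5
Primary income: 482.4 - 254.7 + 119.5 = 347.2
Secondary income: 197.8 - 115.0 = 82.8
Current account = (-4998.8) + (-494.5) + 347.2 + 82.8 = -5063.3
(Excluded from the current account — financial account: foreign purchases of equities on the domestic stock exchange 268.9, purchases of foreign government bonds by domestic residents 1214.8, sale of domestic government bonds to non-residents 823.7, increase in resident deposits held at foreign banks 227.4; capital account: capital transfers received from emigrants 67.6.)

-5063.3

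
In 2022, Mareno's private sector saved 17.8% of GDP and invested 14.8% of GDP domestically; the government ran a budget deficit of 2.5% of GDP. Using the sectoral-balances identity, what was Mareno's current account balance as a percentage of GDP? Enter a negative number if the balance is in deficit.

0.5

By the sectoral-balances identity, CA = (S_private - I) + (T - G).
Private balance = 17.8 - 14.8 = 3.0
Government balance (T - G) = -2.5
CA = 3.0 + (-2.5) = 0.5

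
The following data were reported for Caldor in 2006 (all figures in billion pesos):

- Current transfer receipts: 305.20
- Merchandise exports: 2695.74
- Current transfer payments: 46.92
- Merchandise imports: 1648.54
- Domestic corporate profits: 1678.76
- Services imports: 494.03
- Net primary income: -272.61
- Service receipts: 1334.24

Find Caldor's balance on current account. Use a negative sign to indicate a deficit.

1873.08

Goods balance = 2695.74 - 1648.54 = 1047.20
Services balance = 1334.24 - 494.03 = 840.21
Trade balance (goods + services) = 1047.20 + 840.21 = 1887.41
Net primary income = -272.61
Net secondary income = 305.20 - 46.92 = 258.28
Current account = 1887.41 + (-272.61) + 258.28 = 1873.08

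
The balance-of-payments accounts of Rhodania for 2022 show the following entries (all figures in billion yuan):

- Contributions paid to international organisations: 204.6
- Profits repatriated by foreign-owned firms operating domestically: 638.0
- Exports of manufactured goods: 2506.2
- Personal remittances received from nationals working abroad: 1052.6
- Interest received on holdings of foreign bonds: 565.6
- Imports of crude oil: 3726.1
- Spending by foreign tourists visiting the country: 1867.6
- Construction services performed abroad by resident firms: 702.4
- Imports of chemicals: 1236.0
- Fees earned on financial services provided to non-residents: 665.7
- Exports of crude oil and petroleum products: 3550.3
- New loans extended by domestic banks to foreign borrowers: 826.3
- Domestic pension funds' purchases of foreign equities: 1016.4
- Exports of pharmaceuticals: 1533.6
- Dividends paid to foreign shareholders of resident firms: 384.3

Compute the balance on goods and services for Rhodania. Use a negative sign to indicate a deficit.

5863.7

Goods: 1533.6 - 1236.0 - 3726.1 + 2506.2 + 3550.3 = 2628.0
Services: 665.7 + 702.4 + 1867.6 = 3235.7
Trade balance = 2628.0 + 3235.7 = 5863.7
(Excluded from the trade balance — secondary income: contributions paid to international organisations 204.6, personal remittances received from nationals working abroad 1052.6; primary income: profits repatriated by foreign-owned firms operating domestically 638.0, interest received on holdings of foreign bonds 565.6, dividends paid to foreign shareholders of resident firms 384.3; financial account: new loans extended by domestic banks to foreign borrowers 826.3, domestic pension funds' purchases of foreign equities 1016.4.)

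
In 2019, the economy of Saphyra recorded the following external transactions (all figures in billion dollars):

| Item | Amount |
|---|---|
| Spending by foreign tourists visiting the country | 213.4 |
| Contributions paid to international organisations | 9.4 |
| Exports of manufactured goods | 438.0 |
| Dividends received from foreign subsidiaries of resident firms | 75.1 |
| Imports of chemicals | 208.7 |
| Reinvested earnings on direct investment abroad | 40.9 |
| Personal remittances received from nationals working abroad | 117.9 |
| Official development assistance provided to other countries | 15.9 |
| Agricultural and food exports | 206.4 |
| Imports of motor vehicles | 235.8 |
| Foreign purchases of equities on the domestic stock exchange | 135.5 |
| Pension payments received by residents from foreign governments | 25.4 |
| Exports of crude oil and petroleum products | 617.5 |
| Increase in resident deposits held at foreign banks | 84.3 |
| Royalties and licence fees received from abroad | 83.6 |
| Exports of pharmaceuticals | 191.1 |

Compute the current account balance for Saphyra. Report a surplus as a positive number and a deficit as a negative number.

1539.5

Goods: 617.5 - 235.8 + 438.0 + 191.1 - 208.7 + 206.4 = 1008.5
Services: 83.6 + 213.4 = 297.0
Primary income: 75.1 + 40.9 = 116.0
Secondary income: 25.4 - 15.9 - 9.4 + 117.9 = 118.0
Current account = 1008.5 + 297.0 + 116.0 + 118.0 = 1539.5
(Excluded from the current account — financial account: foreign purchases of equities on the domestic stock exchange 135.5, increase in resident deposits held at foreign banks 84.3.)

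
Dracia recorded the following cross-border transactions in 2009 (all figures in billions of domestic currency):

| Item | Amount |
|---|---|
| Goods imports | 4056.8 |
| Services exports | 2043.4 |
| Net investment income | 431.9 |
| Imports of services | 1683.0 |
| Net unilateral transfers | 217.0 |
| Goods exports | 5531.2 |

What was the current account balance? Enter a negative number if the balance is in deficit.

Goods balance = 5531.2 - 4056.8 = 1474.4
Services balance = 2043.4 - 1683.0 = 360.4
Trade balance (goods + services) = 1474.4 + 360.4 = 1834.8
Net primary income = 431.9
Net secondary income = 217.0
Current account = 1834.8 + 431.9 + 217.0 = 2483.7

2483.7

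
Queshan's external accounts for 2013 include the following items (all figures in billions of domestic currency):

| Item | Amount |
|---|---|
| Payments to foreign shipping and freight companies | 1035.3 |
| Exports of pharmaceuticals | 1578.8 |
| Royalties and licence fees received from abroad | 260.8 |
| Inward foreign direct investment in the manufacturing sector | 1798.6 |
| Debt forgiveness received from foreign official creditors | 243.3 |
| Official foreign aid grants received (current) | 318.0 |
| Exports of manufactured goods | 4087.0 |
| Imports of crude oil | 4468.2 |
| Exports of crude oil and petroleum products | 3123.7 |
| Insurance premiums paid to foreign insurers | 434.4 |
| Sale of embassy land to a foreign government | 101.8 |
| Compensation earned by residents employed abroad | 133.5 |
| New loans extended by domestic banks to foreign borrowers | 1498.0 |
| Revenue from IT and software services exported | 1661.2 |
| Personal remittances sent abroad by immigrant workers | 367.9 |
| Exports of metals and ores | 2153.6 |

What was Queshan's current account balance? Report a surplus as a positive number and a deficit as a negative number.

Goods: 2153.6 - 4468.2 + 4087.0 + 3123.7 + 1578.8 = 6474.9
Services: -1035.3 - 434.4 + 1661.2 + 260.8 = 452.3
Primary income: 133.5
Secondary income: -367.9 + 318.0 = -49.9
Current account = 6474.9 + 452.3 + 133.5 + (-49.9) = 7010.8
(Excluded from the current account — financial account: inward foreign direct investment in the manufacturing sector 1798.6, new loans extended by domestic banks to foreign borrowers 1498.0; capital account: debt forgiveness received from foreign official creditors 243.3, sale of embassy land to a foreign government 101.8.)

7010.8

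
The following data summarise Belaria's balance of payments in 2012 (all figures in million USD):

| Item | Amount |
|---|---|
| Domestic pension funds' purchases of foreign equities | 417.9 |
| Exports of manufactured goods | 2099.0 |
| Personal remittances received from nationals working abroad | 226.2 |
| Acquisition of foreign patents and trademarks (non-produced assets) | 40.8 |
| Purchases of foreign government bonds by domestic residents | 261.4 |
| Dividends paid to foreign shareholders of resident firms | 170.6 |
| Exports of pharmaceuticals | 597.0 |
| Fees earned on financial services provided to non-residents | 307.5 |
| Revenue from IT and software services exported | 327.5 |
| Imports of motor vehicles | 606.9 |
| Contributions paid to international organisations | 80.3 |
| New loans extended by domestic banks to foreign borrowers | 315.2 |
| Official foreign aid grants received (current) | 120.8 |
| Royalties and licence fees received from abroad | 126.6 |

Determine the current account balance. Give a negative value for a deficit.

2946.8

Goods: 2099.0 - 606.9 + 597.0 = 2089.1
Services: 307.5 + 327.5 + 126.6 = 761.6
Primary income: -170.6
Secondary income: 226.2 - 80.3 + 120.8 = 266.7
Current account = 2089.1 + 761.6 + (-170.6) + 266.7 = 2946.8
(Excluded from the current account — financial account: domestic pension funds' purchases of foreign equities 417.9, purchases of foreign government bonds by domestic residents 261.4, new loans extended by domestic banks to foreign borrowers 315.2; capital account: acquisition of foreign patents and trademarks (non-produced assets) 40.8.)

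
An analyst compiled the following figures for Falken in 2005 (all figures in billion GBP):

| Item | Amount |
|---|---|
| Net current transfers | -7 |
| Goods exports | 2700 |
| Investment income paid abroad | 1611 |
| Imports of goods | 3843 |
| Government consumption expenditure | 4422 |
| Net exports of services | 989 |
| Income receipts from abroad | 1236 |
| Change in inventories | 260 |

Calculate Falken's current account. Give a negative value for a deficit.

-536

Goods balance = 2700 - 3843 = -1143
Services balance = 989
Trade balance (goods + services) = -1143 + 989 = -154
Net primary income = 1236 - 1611 = -375
Net secondary income = -7
Current account = -154 + (-375) + (-7) = -536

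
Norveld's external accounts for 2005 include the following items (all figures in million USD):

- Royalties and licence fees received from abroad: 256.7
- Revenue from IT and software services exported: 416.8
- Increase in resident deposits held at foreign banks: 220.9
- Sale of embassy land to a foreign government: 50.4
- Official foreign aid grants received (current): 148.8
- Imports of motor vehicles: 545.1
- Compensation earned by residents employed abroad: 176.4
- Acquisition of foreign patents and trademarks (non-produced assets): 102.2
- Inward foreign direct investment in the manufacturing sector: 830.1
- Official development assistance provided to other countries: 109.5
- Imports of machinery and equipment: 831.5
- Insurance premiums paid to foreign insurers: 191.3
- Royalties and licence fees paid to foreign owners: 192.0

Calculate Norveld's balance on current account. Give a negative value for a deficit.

Goods: -831.5 - 545.1 = -1376.6
Services: -192.0 - 191.3 + 416.8 + 256.7 = 290.2
Primary income: 176.4
Secondary income: -109.5 + 148.8 = 39.3
Current account = (-1376.6) + 290.2 + 176.4 + 39.3 = -870.7
(Excluded from the current account — financial account: increase in resident deposits held at foreign banks 220.9, inward foreign direct investment in the manufacturing sector 830.1; capital account: sale of embassy land to a foreign government 50.4, acquisition of foreign patents and trademarks (non-produced assets) 102.2.)

-870.7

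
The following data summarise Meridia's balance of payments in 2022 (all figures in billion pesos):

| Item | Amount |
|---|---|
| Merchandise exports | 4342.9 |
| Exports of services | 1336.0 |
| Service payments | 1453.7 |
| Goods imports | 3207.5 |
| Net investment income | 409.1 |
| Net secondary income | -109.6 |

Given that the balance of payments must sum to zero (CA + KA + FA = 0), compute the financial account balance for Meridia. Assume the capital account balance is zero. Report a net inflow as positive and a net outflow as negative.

Goods balance = 4342.9 - 3207.5 = 1135.4
Services balance = 1336.0 - 1453.7 = -117.7
Trade balance (goods + services) = 1135.4 + (-117.7) = 1017.7
Net primary income = 409.1
Net secondary income = -109.6
Current account = 1017.7 + 409.1 + (-109.6) = 1317.2
Financial account = -(1317.2) = -1317.2

-1317.2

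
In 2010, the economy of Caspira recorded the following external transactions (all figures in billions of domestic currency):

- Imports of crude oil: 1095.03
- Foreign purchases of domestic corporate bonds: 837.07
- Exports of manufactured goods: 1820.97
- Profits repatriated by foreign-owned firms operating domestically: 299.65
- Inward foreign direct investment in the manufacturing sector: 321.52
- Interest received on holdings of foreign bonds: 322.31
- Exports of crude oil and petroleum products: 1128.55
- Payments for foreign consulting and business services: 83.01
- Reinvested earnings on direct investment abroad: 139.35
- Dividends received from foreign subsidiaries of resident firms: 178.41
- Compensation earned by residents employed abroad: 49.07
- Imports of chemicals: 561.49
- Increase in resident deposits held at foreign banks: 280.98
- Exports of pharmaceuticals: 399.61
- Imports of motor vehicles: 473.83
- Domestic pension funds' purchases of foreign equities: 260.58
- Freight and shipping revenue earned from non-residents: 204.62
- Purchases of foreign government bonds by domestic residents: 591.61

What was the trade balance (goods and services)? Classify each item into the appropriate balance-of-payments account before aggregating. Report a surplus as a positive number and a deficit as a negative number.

1340.39

Goods: -1095.03 + 1820.97 + 399.61 - 561.49 + 1128.55 - 473.83 = 1218.78
Services: -83.01 + 204.62 = 121.61
Trade balance = 1218.78 + 121.61 = 1340.39
(Excluded from the trade balance — financial account: foreign purchases of domestic corporate bonds 837.07, inward foreign direct investment in the manufacturing sector 321.52, increase in resident deposits held at foreign banks 280.98, domestic pension funds' purchases of foreign equities 260.58, purchases of foreign government bonds by domestic residents 591.61; primary income: profits repatriated by foreign-owned firms operating domestically 299.65, interest received on holdings of foreign bonds 322.31, reinvested earnings on direct investment abroad 139.35, dividends received from foreign subsidiaries of resident firms 178.41, compensation earned by residents employed abroad 49.07.)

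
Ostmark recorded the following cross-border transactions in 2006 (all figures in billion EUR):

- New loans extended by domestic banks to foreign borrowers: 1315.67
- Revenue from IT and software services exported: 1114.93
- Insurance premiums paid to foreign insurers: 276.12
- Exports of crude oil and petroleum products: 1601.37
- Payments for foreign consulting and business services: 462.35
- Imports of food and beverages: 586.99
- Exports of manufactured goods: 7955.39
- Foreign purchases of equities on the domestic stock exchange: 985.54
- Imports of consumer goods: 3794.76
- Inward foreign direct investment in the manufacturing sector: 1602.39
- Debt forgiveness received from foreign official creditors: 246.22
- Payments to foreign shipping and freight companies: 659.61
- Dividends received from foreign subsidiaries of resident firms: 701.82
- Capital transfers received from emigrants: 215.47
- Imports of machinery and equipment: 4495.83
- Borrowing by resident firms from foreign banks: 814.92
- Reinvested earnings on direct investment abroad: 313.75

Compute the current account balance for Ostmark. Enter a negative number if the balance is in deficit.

Goods: -4495.83 - 586.99 + 1601.37 - 3794.76 + 7955.39 = 679.18
Services: -276.12 - 659.61 - 462.35 + 1114.93 = -283.15
Primary income: 313.75 + 701.82 = 1015.57
Current account = 679.18 + (-283.15) + 1015.57 = 1411.60
(Excluded from the current account — financial account: new loans extended by domestic banks to foreign borrowers 1315.67, foreign purchases of equities on the domestic stock exchange 985.54, inward foreign direct investment in the manufacturing sector 1602.39, borrowing by resident firms from foreign banks 814.92; capital account: debt forgiveness received from foreign official creditors 246.22, capital transfers received from emigrants 215.47.)

1411.60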